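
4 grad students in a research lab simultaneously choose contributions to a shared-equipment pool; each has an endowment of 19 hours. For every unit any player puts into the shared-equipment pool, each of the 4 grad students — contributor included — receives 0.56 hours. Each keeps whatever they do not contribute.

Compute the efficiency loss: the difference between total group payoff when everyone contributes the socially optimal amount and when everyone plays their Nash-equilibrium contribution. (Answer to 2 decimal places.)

94.24 hours

The private return per contributed unit is 0.56 < 1, so contributing 0 is dominant for every player. At the Nash equilibrium everyone keeps their 19, and the group total is 4 × 19 = 76.
Each contributed unit returns 2.240 to the group as a whole (0.56 to each of 4 players), which exceeds 1, so the social optimum is full contribution: group total = 2.240 × 76 = 170.24.
Efficiency loss = 170.24 − 76 = 94.24.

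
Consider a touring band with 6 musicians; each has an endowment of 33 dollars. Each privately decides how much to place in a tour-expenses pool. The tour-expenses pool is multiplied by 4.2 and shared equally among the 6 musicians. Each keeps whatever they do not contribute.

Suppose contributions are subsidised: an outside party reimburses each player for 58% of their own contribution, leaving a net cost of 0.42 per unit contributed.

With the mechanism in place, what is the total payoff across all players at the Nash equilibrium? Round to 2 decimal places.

With the mechanism, a contributed unit returns (4.2/6) / 0.42 = 1.6667 per unit of net cost to the contributor — now above 1 — so contributing fully is weakly dominant for every player.
At the Nash equilibrium everyone contributes 33. Group total payoff = 6 × (33 × 0.58 + 4.2 × 33) = 946.44.

946.44 dollars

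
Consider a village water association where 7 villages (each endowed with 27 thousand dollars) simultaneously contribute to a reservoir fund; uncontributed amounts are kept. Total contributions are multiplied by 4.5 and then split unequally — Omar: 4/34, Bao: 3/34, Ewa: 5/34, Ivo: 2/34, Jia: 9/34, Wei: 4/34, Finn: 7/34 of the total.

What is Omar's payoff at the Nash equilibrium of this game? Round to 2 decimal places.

41.29 thousand dollars

Each unit j contributes comes back to j as 4.5 × (j's share), so j prefers to contribute only if that share exceeds 1/4.5 = 0.2222; otherwise keeping the unit dominates.
Only Jia (9/34) clears that bar, contributing 27; the remaining 6 contribute 0. Total contributed: 27.
Omar keeps 27 and receives 4.5 × 27 × 4/34 = 14.29 from the reservoir fund, for a payoff of 41.29.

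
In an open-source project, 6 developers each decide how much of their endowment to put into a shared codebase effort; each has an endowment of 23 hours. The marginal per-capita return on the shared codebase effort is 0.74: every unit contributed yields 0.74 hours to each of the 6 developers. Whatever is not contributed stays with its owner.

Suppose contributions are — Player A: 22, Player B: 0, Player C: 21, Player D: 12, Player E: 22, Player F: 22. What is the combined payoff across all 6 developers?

Total contributed: 22 + 0 + 21 + 12 + 22 + 22 = 99; total kept: 6 × 23 − 99 = 39.
The shared codebase effort pays out 0.74 × 6 × 99 = 439.56 in aggregate.
Group total = 39 + 439.56 = 478.56.

478.56 hours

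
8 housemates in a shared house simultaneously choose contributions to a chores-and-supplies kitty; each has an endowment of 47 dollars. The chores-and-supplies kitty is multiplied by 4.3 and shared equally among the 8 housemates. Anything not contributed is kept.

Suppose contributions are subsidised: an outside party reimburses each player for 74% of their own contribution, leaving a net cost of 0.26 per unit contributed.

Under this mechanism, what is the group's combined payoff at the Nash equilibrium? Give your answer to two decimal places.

1895.04 dollars

The effective private return per unit is now (4.3/8) / 0.26 = 2.0673 > 1, so every player's dominant strategy flips to full contribution.
So the Nash equilibrium is full contribution by all 8; the group earns 8 × (47 × 0.74 + 4.3 × 47) = 1895.04.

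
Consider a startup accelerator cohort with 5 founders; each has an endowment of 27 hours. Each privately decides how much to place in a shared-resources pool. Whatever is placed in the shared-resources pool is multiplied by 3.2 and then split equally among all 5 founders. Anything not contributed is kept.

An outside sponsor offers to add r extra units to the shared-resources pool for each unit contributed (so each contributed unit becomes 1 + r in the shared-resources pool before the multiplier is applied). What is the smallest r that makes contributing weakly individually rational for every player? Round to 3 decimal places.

With matching at rate r, one contributed unit becomes (1 + r) in the shared-resources pool and returns 3.2 × (1 + r) / 5 to the contributor.
Setting this equal to 1: 1 + r = 5/3.2 = 1.5625.
So the minimum matching rate is r = 1.5625 − 1 = 0.563.

0.563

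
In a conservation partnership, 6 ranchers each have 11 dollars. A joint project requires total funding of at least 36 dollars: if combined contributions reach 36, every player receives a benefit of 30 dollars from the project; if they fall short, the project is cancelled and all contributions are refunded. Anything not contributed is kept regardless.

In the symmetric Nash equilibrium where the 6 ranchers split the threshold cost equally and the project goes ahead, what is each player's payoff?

35 dollars

Equal share of the threshold: 36/6 = 6.
At this profile no one gains by cutting their contribution: any cut drops the total below 36, the project is cancelled, contributions are refunded, and the deviator ends with 11, which is less than 11 − 6 + 30 = 35. Contributing more than 6 just wastes the excess. So contributing exactly 6 is a best response.
Each player's payoff: 11 − 6 + 30 = 35.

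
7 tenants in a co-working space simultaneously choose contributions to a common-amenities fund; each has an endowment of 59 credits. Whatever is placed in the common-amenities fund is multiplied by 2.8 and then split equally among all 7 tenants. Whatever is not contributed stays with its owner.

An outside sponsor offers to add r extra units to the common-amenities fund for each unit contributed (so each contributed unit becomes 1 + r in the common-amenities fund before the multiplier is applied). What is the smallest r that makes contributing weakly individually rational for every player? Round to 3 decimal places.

1.500

With matching at rate r, one contributed unit becomes (1 + r) in the common-amenities fund and returns 2.8 × (1 + r) / 7 to the contributor.
Setting this equal to 1: 1 + r = 7/2.8 = 2.5000.
So the minimum matching rate is r = 2.5000 − 1 = 1.500.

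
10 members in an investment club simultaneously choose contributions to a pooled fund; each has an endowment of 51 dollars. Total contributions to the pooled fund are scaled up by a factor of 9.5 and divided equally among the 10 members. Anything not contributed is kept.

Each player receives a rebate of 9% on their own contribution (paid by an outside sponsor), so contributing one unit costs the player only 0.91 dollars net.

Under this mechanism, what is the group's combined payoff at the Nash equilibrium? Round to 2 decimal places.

4890.90 dollars

Under the mechanism each unit contributed yields (9.5/10) / 0.91 = 1.0440 back to its contributor per unit of net cost, which exceeds 1, making full contribution the dominant choice for everyone.
At the Nash equilibrium everyone contributes 51. Group total payoff = 10 × (51 × 0.09 + 9.5 × 51) = 4890.90.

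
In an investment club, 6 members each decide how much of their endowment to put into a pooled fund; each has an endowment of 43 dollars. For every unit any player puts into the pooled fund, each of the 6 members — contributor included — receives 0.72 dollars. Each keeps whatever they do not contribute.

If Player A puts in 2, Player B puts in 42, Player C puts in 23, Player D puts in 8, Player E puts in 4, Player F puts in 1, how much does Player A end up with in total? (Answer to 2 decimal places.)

98.60 dollars

Total contributed: 2 + 42 + 23 + 8 + 4 + 1 = 80.
Each receives 0.72 × 80 = 57.60 from the pooled fund.
Player A keeps 43 − 2 = 41, so Player A's payoff is 41 + 57.60 = 98.60.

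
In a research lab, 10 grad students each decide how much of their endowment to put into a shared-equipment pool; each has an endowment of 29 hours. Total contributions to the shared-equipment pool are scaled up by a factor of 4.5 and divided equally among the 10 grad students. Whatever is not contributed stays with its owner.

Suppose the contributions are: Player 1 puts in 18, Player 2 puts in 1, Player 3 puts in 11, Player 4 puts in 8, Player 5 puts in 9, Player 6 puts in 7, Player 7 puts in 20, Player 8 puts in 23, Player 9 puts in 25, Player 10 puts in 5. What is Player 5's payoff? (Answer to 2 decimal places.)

77.15 hours

Total contributed: 18 + 1 + 11 + 8 + 9 + 7 + 20 + 23 + 25 + 5 = 127.
Each receives 4.5 × 127 / 10 = 57.15 from the shared-equipment pool.
Player 5 keeps 29 − 9 = 20, so Player 5's payoff is 20 + 57.15 = 77.15.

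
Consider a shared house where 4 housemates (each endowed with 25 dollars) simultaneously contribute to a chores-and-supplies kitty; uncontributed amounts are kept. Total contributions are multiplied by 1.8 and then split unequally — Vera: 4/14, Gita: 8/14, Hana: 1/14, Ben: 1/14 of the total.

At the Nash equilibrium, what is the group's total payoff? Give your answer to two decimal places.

120.00 dollars

Each unit j contributes comes back to j as 1.8 × (j's share), so j prefers to contribute only if that share exceeds 1/1.8 = 0.5556; otherwise keeping the unit dominates.
Only Gita (8/14) clears that bar, contributing 25; the remaining 3 contribute 0. Total contributed: 25.
The chores-and-supplies kitty pays out 1.8 × 25 = 45.00 in total (split across the unequal shares, but the aggregate is all that matters for the group sum).
The 3 free-riders keep 25 each, adding 75. Group total = 75 + 45.00 = 120.00.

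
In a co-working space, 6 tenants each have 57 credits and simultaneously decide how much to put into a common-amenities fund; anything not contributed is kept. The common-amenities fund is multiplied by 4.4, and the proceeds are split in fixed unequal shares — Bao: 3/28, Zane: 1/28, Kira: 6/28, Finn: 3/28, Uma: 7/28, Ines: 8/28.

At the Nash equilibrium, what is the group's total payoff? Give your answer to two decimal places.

A player with share s gets back 4.4·s per unit contributed, so full contribution is dominant for anyone with s > 1/4.4 = 0.2273 and zero contribution is dominant for anyone below.
Uma and Ines are above the threshold, contributing 57 each; the remaining 4 contribute 0. Total contributed: 114.
The common-amenities fund pays out 4.4 × 114 = 501.60 in total (split across the unequal shares, but the aggregate is all that matters for the group sum).
The 4 free-riders keep 57 each, adding 228. Group total = 228 + 501.60 = 729.60.

729.60 credits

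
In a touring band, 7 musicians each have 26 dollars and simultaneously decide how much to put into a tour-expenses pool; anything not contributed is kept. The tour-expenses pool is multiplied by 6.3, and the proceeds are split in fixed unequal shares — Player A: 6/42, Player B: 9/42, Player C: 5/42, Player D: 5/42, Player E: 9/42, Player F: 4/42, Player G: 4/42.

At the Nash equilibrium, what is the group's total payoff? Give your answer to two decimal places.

A player with share s gets back 6.3·s per unit contributed, so full contribution is dominant for anyone with s > 1/6.3 = 0.1587 and zero contribution is dominant for anyone below.
Player B and Player E are above the threshold, contributing 26 each; the remaining 5 contribute 0. Total contributed: 52.
The tour-expenses pool pays out 6.3 × 52 = 327.60 in total (split across the unequal shares, but the aggregate is all that matters for the group sum).
The 5 free-riders keep 26 each, adding 130. Group total = 130 + 327.60 = 457.60.

457.60 dollars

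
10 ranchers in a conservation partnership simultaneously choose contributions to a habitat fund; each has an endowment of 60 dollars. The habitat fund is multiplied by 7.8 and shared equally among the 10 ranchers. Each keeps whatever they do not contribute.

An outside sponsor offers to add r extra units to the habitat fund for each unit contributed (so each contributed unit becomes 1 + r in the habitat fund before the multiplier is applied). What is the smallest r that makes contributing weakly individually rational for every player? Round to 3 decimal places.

With matching at rate r, one contributed unit becomes (1 + r) in the habitat fund and returns 7.8 × (1 + r) / 10 to the contributor.
Setting this equal to 1: 1 + r = 10/7.8 = 1.2821.
So the minimum matching rate is r = 1.2821 − 1 = 0.282.

0.282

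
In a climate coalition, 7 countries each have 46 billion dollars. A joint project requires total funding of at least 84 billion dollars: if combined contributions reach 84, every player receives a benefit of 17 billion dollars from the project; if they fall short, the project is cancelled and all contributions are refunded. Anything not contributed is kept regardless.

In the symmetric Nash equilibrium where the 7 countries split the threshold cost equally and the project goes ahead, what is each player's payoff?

Equal share of the threshold: 84/7 = 12.
At this profile no one gains by cutting their contribution: any cut drops the total below 84, the project is cancelled, contributions are refunded, and the deviator ends with 46, which is less than 46 − 12 + 17 = 51. Contributing more than 12 just wastes the excess. So contributing exactly 12 is a best response.
Each player's payoff: 46 − 12 + 17 = 51.

51 billion dollars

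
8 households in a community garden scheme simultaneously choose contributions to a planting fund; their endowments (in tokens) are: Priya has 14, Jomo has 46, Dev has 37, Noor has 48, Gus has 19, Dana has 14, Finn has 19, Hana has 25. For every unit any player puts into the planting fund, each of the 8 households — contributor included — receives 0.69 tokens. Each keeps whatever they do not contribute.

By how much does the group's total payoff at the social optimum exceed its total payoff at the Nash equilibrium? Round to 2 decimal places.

1003.44 tokens

The private return per contributed unit is 0.69 < 1 for everyone, so the Nash equilibrium is zero contribution and the group total is Σ E_j = 14 + 46 + 37 + 48 + 19 + 14 + 19 + 25 = 222.
Each contributed unit returns 5.520 to the group, so the social optimum is full contribution by everyone: group total = 5.520 × 222 = 1225.44.
Efficiency loss = (5.520 − 1) × 222 = 1003.44.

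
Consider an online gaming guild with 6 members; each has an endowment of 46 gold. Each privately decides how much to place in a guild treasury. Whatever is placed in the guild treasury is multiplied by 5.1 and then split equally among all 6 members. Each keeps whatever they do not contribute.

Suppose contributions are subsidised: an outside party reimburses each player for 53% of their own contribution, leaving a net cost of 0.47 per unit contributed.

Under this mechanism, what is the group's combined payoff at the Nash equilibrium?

1553.88 gold

The effective private return per unit is now (5.1/6) / 0.47 = 1.8085 > 1, so every player's dominant strategy flips to full contribution.
So the Nash equilibrium is full contribution by all 6; the group earns 6 × (46 × 0.53 + 5.1 × 46) = 1553.88.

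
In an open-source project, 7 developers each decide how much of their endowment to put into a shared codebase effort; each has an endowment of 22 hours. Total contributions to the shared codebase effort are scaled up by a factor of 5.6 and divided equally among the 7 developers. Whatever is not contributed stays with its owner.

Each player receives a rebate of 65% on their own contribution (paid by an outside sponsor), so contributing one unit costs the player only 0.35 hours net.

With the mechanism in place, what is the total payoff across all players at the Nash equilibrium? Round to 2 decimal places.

962.50 hours

The effective private return per unit is now (5.6/7) / 0.35 = 2.2857 > 1, so every player's dominant strategy flips to full contribution.
So the Nash equilibrium is full contribution by all 7; the group earns 7 × (22 × 0.65 + 5.6 × 22) = 962.50.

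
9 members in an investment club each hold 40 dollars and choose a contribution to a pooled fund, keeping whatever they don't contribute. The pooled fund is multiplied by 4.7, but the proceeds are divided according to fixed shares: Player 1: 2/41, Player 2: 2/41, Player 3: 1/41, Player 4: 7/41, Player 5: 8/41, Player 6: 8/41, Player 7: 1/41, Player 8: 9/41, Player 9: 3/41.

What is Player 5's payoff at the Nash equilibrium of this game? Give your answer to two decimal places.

For player j, contributing a unit is worthwhile iff 4.7 × (j's share) ≥ 1, i.e. iff j's share is at least 0.2128.
Player 8 alone (share 9/41) is above the threshold, contributing 40; the remaining 8 contribute 0. Total contributed: 40.
Player 5 keeps 40 and receives 4.7 × 40 × 8/41 = 36.68 from the pooled fund, for a payoff of 76.68.

76.68 dollars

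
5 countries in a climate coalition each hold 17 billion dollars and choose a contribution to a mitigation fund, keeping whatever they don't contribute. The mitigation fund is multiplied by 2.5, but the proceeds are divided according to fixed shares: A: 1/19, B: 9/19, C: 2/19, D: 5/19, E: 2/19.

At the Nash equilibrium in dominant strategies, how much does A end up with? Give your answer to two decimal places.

19.24 billion dollars

For player j, contributing a unit is worthwhile iff 2.5 × (j's share) ≥ 1, i.e. iff j's share is at least 0.4000.
Only B (9/19) clears that bar, contributing 17; the remaining 4 contribute 0. Total contributed: 17.
A keeps 17 and receives 2.5 × 17 × 1/19 = 2.24 from the mitigation fund, for a payoff of 19.24.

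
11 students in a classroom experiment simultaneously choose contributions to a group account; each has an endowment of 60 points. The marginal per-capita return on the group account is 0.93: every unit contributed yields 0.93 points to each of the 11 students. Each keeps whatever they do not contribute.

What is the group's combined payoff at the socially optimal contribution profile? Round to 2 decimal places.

Each contributed unit returns 10.230 to the group as a whole (0.93 to each of 11 players), which exceeds 1, so the social optimum is full contribution: group total = 10.230 × 660 = 6751.80.

6751.80 points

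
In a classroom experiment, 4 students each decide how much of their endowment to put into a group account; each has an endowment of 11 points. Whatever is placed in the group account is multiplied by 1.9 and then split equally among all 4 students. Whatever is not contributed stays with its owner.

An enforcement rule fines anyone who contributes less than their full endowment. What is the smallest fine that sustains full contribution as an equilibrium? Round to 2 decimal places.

5.78 points

Given the others contribute fully, the best deviation is to contribute 0 (any partial contribution still incurs the fine and gives up units whose private return 0.4750 is below 1).
Deviating from 11 to 0 saves 11 points but forfeits the deviator's share of the drop in the group account: 1.9/4 × 11 = 5.22.
So the deviation gain is 11 − 5.22 = 5.78, and the fine must be at least 5.78 points to wipe it out.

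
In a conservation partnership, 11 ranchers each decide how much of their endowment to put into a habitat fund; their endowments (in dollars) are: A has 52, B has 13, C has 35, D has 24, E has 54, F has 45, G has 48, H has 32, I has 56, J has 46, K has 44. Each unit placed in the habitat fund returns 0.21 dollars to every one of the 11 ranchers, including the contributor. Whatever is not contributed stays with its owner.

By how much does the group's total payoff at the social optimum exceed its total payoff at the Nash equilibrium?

588.19 dollars

The private return per contributed unit is 0.21 < 1 for everyone, so the Nash equilibrium is zero contribution and the group total is Σ E_j = 52 + 13 + 35 + 24 + 54 + 45 + 48 + 32 + 56 + 46 + 44 = 449.
Each contributed unit returns 2.310 to the group, so the social optimum is full contribution by everyone: group total = 2.310 × 449 = 1037.19.
Efficiency loss = (2.310 − 1) × 449 = 588.19.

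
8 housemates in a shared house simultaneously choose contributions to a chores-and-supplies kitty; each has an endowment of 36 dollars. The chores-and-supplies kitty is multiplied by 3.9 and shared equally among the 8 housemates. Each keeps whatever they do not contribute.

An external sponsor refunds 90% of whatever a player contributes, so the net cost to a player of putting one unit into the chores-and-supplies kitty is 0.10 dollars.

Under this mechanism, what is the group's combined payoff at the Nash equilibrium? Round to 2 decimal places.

1382.40 dollars

The effective private return per unit is now (3.9/8) / 0.10 = 4.8750 > 1, so every player's dominant strategy flips to full contribution.
So the Nash equilibrium is full contribution by all 8; the group earns 8 × (36 × 0.90 + 3.9 × 36) = 1382.40.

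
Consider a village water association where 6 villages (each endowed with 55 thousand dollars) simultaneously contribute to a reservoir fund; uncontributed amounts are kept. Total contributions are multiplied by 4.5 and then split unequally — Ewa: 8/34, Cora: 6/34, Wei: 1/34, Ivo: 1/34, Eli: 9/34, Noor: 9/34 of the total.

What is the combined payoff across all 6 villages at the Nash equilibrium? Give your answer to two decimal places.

Each unit j contributes comes back to j as 4.5 × (j's share), so j prefers to contribute only if that share exceeds 1/4.5 = 0.2222; otherwise keeping the unit dominates.
Ewa, Eli and Noor clear that bar, contributing 55 each; the remaining 3 contribute 0. Total contributed: 165.
The reservoir fund pays out 4.5 × 165 = 742.50 in total (split across the unequal shares, but the aggregate is all that matters for the group sum).
The 3 free-riders keep 55 each, adding 165. Group total = 165 + 742.50 = 907.50.

907.50 thousand dollars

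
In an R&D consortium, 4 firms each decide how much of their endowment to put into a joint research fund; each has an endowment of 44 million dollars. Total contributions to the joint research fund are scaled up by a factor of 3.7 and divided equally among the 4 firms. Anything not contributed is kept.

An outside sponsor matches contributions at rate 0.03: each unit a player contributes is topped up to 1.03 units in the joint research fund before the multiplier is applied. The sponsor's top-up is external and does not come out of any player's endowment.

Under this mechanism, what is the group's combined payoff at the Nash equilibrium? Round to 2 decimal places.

176.00 million dollars

With the mechanism, a contributed unit returns 3.7 × 1.03 / 4 = 0.9528 per unit of net cost — still below 1 — so contributing 0 remains dominant for every player.
Everyone keeps their endowment and the group total is 4 × 44 = 176.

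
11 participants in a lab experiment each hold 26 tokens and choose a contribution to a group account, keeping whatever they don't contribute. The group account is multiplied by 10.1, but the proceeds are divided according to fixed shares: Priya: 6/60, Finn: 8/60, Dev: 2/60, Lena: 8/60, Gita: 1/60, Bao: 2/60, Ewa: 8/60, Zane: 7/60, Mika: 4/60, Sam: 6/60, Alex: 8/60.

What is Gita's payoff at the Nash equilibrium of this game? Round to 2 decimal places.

Each unit j contributes comes back to j as 10.1 × (j's share), so j prefers to contribute only if that share exceeds 1/10.1 = 0.0990; otherwise keeping the unit dominates.
Priya, Finn, Lena, Ewa, Zane, Sam and Alex are above the threshold, contributing 26 each; the remaining 4 contribute 0. Total contributed: 182.
Gita keeps 26 and receives 10.1 × 182 × 1/60 = 30.64 from the group account, for a payoff of 56.64.

56.64 tokens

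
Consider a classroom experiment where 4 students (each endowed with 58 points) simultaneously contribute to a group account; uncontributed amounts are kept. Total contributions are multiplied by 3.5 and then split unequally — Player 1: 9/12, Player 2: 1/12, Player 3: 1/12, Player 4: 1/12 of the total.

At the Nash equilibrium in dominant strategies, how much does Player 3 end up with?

74.92 points

For player j, contributing a unit is worthwhile iff 3.5 × (j's share) ≥ 1, i.e. iff j's share is at least 0.2857.
Player 1 alone (share 9/12) is above the threshold, contributing 58; the remaining 3 contribute 0. Total contributed: 58.
Player 3 keeps 58 and receives 3.5 × 58 × 1/12 = 16.92 from the group account, for a payoff of 74.92.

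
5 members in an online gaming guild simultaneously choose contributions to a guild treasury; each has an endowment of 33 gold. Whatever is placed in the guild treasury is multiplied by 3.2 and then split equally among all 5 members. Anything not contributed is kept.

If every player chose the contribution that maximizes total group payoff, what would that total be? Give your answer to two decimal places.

528.00 gold

Each contributed unit returns 3.200 to the group as a whole (0.6400 to each of 5 players), which exceeds 1, so the social optimum is full contribution: group total = 3.200 × 165 = 528.00.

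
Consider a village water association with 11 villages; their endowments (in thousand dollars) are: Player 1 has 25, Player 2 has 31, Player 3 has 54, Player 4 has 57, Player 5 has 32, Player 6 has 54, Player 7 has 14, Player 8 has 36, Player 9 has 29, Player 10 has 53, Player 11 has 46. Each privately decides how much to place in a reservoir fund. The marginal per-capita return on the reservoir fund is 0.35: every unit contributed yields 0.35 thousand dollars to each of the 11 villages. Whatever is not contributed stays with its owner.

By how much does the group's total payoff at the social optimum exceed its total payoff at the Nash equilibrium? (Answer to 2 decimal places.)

1228.35 thousand dollars

The private return per contributed unit is 0.35 < 1 for everyone, so the Nash equilibrium is zero contribution and the group total is Σ E_j = 25 + 31 + 54 + 57 + 32 + 54 + 14 + 36 + 29 + 53 + 46 = 431.
Each contributed unit returns 3.850 to the group, so the social optimum is full contribution by everyone: group total = 3.850 × 431 = 1659.35.
Efficiency loss = (3.850 − 1) × 431 = 1228.35.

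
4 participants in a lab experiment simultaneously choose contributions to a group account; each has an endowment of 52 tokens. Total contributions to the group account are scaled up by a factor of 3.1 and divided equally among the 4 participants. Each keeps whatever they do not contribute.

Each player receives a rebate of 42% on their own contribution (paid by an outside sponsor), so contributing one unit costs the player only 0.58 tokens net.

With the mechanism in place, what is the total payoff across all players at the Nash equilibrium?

732.16 tokens

With the mechanism, a contributed unit returns (3.1/4) / 0.58 = 1.3362 per unit of net cost to the contributor — now above 1 — so contributing fully is weakly dominant for every player.
At the Nash equilibrium everyone contributes 52. Group total payoff = 4 × (52 × 0.42 + 3.1 × 52) = 732.16.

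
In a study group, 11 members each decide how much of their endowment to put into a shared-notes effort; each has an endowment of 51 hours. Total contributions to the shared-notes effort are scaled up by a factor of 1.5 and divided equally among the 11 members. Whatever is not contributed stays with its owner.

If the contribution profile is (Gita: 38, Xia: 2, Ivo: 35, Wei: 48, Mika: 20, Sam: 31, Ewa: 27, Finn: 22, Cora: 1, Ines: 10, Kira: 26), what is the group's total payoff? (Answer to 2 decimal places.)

691.00 hours

Total contributed: 38 + 2 + 35 + 48 + 20 + 31 + 27 + 22 + 1 + 10 + 26 = 260; total kept: 11 × 51 − 260 = 301.
The shared-notes effort pays out 1.5 × 260 = 390.00 in aggregate.
Group total = 301 + 390.00 = 691.00.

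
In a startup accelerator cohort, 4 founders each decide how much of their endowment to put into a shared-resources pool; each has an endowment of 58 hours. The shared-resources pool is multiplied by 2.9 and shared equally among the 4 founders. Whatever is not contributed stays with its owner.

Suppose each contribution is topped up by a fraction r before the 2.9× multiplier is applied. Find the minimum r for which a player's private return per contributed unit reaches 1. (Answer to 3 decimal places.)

0.379

With matching at rate r, one contributed unit becomes (1 + r) in the shared-resources pool and returns 2.9 × (1 + r) / 4 to the contributor.
Setting this equal to 1: 1 + r = 4/2.9 = 1.3793.
So the minimum matching rate is r = 1.3793 − 1 = 0.379.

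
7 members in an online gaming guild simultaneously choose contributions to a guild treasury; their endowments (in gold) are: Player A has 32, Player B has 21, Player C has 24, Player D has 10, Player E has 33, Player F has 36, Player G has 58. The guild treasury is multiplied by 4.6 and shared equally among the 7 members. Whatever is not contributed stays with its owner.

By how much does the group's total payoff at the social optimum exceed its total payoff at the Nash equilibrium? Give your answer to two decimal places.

770.40 gold

The private return per contributed unit is 4.6/7 = 0.6571 < 1 for every player regardless of endowment, so the Nash equilibrium is zero contribution and the group total is Σ E_j = 32 + 21 + 24 + 10 + 33 + 36 + 58 = 214.
Each contributed unit returns 4.600 to the group, so the social optimum is full contribution by everyone: group total = 4.600 × 214 = 984.40.
Efficiency loss = (4.600 − 1) × 214 = 770.40.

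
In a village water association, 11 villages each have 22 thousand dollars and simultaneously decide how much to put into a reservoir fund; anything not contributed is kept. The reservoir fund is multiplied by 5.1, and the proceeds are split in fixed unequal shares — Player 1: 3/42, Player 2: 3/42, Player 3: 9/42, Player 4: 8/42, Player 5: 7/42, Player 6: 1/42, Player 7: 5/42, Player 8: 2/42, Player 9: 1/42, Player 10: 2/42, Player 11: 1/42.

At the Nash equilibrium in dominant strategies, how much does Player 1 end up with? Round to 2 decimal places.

30.01 thousand dollars

Each unit j contributes comes back to j as 5.1 × (j's share), so j prefers to contribute only if that share exceeds 1/5.1 = 0.1961; otherwise keeping the unit dominates.
Player 3 alone (share 9/42) is above the threshold, contributing 22; the remaining 10 contribute 0. Total contributed: 22.
Player 1 keeps 22 and receives 5.1 × 22 × 3/42 = 8.01 from the reservoir fund, for a payoff of 30.01.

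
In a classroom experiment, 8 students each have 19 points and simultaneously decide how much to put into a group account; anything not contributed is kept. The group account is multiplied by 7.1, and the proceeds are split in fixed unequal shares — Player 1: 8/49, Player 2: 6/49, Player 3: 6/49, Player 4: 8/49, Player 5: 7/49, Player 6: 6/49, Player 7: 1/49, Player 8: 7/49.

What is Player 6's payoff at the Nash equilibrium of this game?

For player j, contributing a unit is worthwhile iff 7.1 × (j's share) ≥ 1, i.e. iff j's share is at least 0.1408.
Player 1, Player 4, Player 5 and Player 8 clear that bar, contributing 19 each; the remaining 4 contribute 0. Total contributed: 76.
Player 6 keeps 19 and receives 7.1 × 76 × 6/49 = 66.07 from the group account, for a payoff of 85.07.

85.07 points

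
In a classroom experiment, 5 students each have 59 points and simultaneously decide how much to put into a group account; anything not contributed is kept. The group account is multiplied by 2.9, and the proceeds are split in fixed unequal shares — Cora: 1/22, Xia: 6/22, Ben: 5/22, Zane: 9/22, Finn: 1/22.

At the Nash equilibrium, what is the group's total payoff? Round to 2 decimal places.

407.10 points

Player j's private return per contributed unit is 2.9 × (j's share). Contributing is weakly dominant for j when that share is at least 1/2.9 = 0.3448, and contributing 0 is dominant otherwise.
Only Zane (9/22) clears that bar, contributing 59; the remaining 4 contribute 0. Total contributed: 59.
The group account pays out 2.9 × 59 = 171.10 in total (split across the unequal shares, but the aggregate is all that matters for the group sum).
The 4 free-riders keep 59 each, adding 236. Group total = 236 + 171.10 = 407.10.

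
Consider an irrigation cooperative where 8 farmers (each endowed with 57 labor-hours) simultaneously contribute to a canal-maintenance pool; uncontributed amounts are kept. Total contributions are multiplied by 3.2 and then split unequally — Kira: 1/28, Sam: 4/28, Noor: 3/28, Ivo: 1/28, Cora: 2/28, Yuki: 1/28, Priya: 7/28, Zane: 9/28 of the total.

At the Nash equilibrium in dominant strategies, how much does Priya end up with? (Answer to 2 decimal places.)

Each unit j contributes comes back to j as 3.2 × (j's share), so j prefers to contribute only if that share exceeds 1/3.2 = 0.3125; otherwise keeping the unit dominates.
Only Zane (9/28) clears that bar, contributing 57; the remaining 7 contribute 0. Total contributed: 57.
Priya keeps 57 and receives 3.2 × 57 × 7/28 = 45.60 from the canal-maintenance pool, for a payoff of 102.60.

102.60 labor-hours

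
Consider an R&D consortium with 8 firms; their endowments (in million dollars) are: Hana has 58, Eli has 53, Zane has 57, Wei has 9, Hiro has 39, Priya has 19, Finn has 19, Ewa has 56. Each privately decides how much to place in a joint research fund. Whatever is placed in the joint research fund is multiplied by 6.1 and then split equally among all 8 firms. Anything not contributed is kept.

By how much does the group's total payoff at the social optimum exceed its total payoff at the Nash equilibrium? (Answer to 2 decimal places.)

1581.00 million dollars

The private return per contributed unit is 6.1/8 = 0.7625 < 1 for every player regardless of endowment, so the Nash equilibrium is zero contribution and the group total is Σ E_j = 58 + 53 + 57 + 9 + 39 + 19 + 19 + 56 = 310.
Each contributed unit returns 6.100 to the group, so the social optimum is full contribution by everyone: group total = 6.100 × 310 = 1891.00.
Efficiency loss = (6.100 − 1) × 310 = 1581.00.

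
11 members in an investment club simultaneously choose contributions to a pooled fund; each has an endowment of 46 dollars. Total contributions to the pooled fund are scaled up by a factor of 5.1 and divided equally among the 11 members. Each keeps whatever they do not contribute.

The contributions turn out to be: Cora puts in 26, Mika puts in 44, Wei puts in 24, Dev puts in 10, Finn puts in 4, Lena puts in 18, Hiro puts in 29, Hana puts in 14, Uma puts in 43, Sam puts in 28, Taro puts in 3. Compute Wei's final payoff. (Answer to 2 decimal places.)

134.66 dollars

Total contributed: 26 + 44 + 24 + 10 + 4 + 18 + 29 + 14 + 43 + 28 + 3 = 243.
Each receives 5.1 × 243 / 11 = 112.66 from the pooled fund.
Wei keeps 46 − 24 = 22, so Wei's payoff is 22 + 112.66 = 134.66.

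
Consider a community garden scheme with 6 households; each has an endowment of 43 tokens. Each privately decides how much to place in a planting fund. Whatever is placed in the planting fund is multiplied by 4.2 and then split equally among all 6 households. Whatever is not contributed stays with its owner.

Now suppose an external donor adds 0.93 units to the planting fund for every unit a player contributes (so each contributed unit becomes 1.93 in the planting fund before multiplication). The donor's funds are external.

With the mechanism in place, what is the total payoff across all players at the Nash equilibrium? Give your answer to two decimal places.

With the mechanism, a contributed unit returns 4.2 × 1.93 / 6 = 1.3510 per unit of net cost to the contributor — now above 1 — so contributing fully is weakly dominant for every player.
At the Nash equilibrium everyone contributes 43. Group total payoff = 4.2 × 1.93 × 258 = 2091.35.

2091.35 tokens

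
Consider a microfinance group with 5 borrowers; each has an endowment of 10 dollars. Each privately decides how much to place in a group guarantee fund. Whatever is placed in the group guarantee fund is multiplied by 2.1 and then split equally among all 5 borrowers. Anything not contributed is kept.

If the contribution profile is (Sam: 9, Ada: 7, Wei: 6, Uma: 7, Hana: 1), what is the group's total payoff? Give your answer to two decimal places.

83.00 dollars

Total contributed: 9 + 7 + 6 + 7 + 1 = 30; total kept: 5 × 10 − 30 = 20.
The group guarantee fund pays out 2.1 × 30 = 63.00 in aggregate.
Group total = 20 + 63.00 = 83.00.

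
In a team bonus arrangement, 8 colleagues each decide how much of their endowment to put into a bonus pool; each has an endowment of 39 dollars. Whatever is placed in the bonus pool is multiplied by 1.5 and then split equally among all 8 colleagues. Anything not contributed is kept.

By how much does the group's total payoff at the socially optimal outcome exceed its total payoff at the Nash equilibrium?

156.00 dollars

Each contributed unit returns 1.5/8 = 0.1875 to its contributor — below 1 — so contributing 0 is dominant for every player. At the Nash equilibrium everyone keeps their 39, and the group total is 8 × 39 = 312.
Each contributed unit returns 1.500 to the group as a whole (0.1875 to each of 8 players), which exceeds 1, so the social optimum is full contribution: group total = 1.500 × 312 = 468.00.
Efficiency loss = 468.00 − 312 = 156.00.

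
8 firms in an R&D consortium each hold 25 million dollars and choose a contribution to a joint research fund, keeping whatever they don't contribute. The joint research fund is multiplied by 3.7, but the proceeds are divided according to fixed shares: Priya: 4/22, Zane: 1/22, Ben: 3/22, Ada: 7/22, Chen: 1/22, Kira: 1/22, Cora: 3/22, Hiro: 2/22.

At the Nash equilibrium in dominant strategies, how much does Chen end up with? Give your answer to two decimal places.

29.20 million dollars

For player j, contributing a unit is worthwhile iff 3.7 × (j's share) ≥ 1, i.e. iff j's share is at least 0.2703.
The only share above 0.2703 is Ada's 7/22, contributing 25; the remaining 7 contribute 0. Total contributed: 25.
Chen keeps 25 and receives 3.7 × 25 × 1/22 = 4.20 from the joint research fund, for a payoff of 29.20.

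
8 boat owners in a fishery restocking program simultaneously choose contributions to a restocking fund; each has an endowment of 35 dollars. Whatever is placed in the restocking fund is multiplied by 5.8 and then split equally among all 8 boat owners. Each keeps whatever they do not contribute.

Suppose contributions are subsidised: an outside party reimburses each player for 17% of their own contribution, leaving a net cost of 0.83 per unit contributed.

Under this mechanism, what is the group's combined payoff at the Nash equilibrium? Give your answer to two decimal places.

280.00 dollars

The effective private return is (5.8/8) / 0.83 = 0.8735, which is still under 1, so the mechanism doesn't change anyone's dominant strategy: zero contribution.
Everyone keeps their endowment and the group total is 8 × 35 = 280.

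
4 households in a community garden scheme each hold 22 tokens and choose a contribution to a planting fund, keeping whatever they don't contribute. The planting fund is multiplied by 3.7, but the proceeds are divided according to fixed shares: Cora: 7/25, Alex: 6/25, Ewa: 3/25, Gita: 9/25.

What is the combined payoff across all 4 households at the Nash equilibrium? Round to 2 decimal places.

A player with share s gets back 3.7·s per unit contributed, so full contribution is dominant for anyone with s > 1/3.7 = 0.2703 and zero contribution is dominant for anyone below.
Cora and Gita clear that bar, contributing 22 each; the remaining 2 contribute 0. Total contributed: 44.
The planting fund pays out 3.7 × 44 = 162.80 in total (split across the unequal shares, but the aggregate is all that matters for the group sum).
The 2 free-riders keep 22 each, adding 44. Group total = 44 + 162.80 = 206.80.

206.80 tokens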